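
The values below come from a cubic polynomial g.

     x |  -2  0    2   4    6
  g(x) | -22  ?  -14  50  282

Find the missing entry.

The 4 known points determine the degree-3 polynomial uniquely.
Write g(x) = ax^3 + bx^2 + cx + d. Substituting each data point gives a linear system:
  -8a + 4b - 2c + d = -22
  8a + 4b + 2c + d = -14
  64a + 16b + 4c + d = 50
  216a + 36b + 6c + d = 282
Solving the system yields a = 2, b = -3, c = -6, d = -6.
So g(x) = 2x^3 - 3x^2 - 6x - 6.
Then g(0) = -6.

-6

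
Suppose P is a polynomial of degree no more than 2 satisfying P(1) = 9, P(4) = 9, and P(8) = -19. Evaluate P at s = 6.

Using the Lagrange interpolation formula with nodes 1, 4, 8:
  L_0(s) = (s - 4)(s - 8) / 21
  L_1(s) = (s - 1)(s - 8) / -12
  L_2(s) = (s - 1)(s - 4) / 28
Then P(s) = 9·L_0(s) + 9·L_1(s) - 19·L_2(s).
Expanding and collecting terms gives P(s) = -s^2 + 5s + 5.
Evaluating at s = 6: P(6) = -1.

-1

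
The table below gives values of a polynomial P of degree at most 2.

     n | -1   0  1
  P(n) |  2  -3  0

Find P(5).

92

Write P(n) = an^2 + bn + c. Substituting each data point gives a linear system:
  a - b + c = 2
  c = -3
  a + b + c = 0
Solving the system yields a = 4, b = -1, c = -3.
So P(n) = 4n² - n - 3.
Then P(5) = 92.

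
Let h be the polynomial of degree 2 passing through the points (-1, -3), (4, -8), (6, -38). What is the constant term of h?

Write h(s) = as^2 + bs + c. Substituting each data point gives a linear system:
  a - b + c = -3
  16a + 4b + c = -8
  36a + 6b + c = -38
Solving the system yields a = -2, b = 5, c = 4.
So h(s) = -2s² + 5s + 4.
The constant term is 4.

4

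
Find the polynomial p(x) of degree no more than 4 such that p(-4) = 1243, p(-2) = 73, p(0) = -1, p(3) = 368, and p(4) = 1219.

p(x) = 5x^4 - 3x^2 - 3x - 1

Write p(x) = ax^4 + bx^3 + cx^2 + dx + e. Substituting each data point gives a linear system:
  256a - 64b + 16c - 4d + e = 1243
  16a - 8b + 4c - 2d + e = 73
  e = -1
  81a + 27b + 9c + 3d + e = 368
  256a + 64b + 16c + 4d + e = 1219
Solving the system yields a = 5, b = 0, c = -3, d = -3, e = -1.
So p(x) = 5x⁴ - 3x² - 3x - 1.
Check: p(4) = 1219. ✓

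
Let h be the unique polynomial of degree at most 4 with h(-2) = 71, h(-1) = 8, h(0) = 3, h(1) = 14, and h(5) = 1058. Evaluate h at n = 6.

2199

Write h(n) = an^4 + bn^3 + cn^2 + dn + e. Substituting each data point gives a linear system:
  16a - 8b + 4c - 2d + e = 71
  a - b + c - d + e = 8
  e = 3
  a + b + c + d + e = 14
  625a + 125b + 25c + 5d + e = 1058
Solving the system yields a = 2, b = -3, c = 6, d = 6, e = 3.
So h(n) = 2n⁴ - 3n³ + 6n² + 6n + 3.
Then h(6) = 2199.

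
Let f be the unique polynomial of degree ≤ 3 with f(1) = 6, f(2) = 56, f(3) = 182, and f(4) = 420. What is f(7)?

2166

Using the Lagrange interpolation formula with nodes 1, 2, 3, 4:
  L_0(s) = (s - 2)(s - 3)(s - 4) / -6
  L_1(s) = (s - 1)(s - 3)(s - 4) / 2
  L_2(s) = (s - 1)(s - 2)(s - 4) / -2
  L_3(s) = (s - 1)(s - 2)(s - 3) / 6
Then f(s) = 6·L_0(s) + 56·L_1(s) + 182·L_2(s) + 420·L_3(s).
Expanding and collecting terms gives f(s) = 6s^3 + 2s^2 + 2s - 4.
Evaluating at s = 7: f(7) = 2166.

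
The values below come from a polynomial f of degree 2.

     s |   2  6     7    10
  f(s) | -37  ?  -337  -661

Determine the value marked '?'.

The 3 known points determine the degree-2 polynomial uniquely.
Write f(s) = as^2 + bs + c. Substituting each data point gives a linear system:
  4a + 2b + c = -37
  49a + 7b + c = -337
  100a + 10b + c = -661
Solving the system yields a = -6, b = -6, c = -1.
So f(s) = -6s^2 - 6s - 1.
Then f(6) = -253.

-253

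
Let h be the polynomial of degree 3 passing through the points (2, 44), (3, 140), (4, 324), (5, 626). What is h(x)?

Write h(x) = ax^3 + bx^2 + cx + d. Substituting each data point gives a linear system:
  8a + 4b + 2c + d = 44
  27a + 9b + 3c + d = 140
  64a + 16b + 4c + d = 324
  125a + 25b + 5c + d = 626
Solving the system yields a = 5, b = -1, c = 6, d = -4.
So h(x) = 5x^3 - x^2 + 6x - 4.
Check: h(2) = 44. ✓

h(x) = 5x^3 - x^2 + 6x - 4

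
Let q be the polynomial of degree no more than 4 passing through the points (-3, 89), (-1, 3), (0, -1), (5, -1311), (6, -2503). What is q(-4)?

Write q(s) = as^4 + bs^3 + cs^2 + ds + e. Substituting each data point gives a linear system:
  81a - 27b + 9c - 3d + e = 89
  a - b + c - d + e = 3
  e = -1
  625a + 125b + 25c + 5d + e = -1311
  1296a + 216b + 36c + 6d + e = -2503
Solving the system yields a = -1, b = -6, c = 2, d = 3, e = -1.
So q(s) = -s^4 - 6s^3 + 2s^2 + 3s - 1.
Then q(-4) = 147.

147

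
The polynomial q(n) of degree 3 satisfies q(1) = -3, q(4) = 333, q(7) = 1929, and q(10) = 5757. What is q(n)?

q(n) = 6n^3 - 2n^2 - 4n - 3

Using the Lagrange interpolation formula with nodes 1, 4, 7, 10:
  L_0(n) = (n - 4)(n - 7)(n - 10) / -162
  L_1(n) = (n - 1)(n - 7)(n - 10) / 54
  L_2(n) = (n - 1)(n - 4)(n - 10) / -54
  L_3(n) = (n - 1)(n - 4)(n - 7) / 162
Then q(n) = -3·L_0(n) + 333·L_1(n) + 1929·L_2(n) + 5757·L_3(n).
Expanding and collecting terms gives q(n) = 6n^3 - 2n^2 - 4n - 3.
Check: q(10) = 5757. ✓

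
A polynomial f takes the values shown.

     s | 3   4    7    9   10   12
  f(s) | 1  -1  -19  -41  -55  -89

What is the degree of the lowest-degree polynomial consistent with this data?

2

Divided differences on the nodes 3, 4, 7, 9, 10, 12:
  order 0: 1  -1  -19  -41  -55  -89
  order 1: -2  -6  -11  -14  -17
  order 2: -1  -1  -1  -1
  order 3: 0  0  0
  order 4: 0  0
  order 5: 0
The order-2 divided differences are all -1 (nonzero) and every higher order vanishes, so the data lies on a polynomial of degree exactly 2.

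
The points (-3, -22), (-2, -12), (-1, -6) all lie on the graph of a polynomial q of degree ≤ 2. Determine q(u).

Write q(u) = au^2 + bu + c. Substituting each data point gives a linear system:
  9a - 3b + c = -22
  4a - 2b + c = -12
  a - b + c = -6
Solving the system yields a = -2, b = 0, c = -4.
So q(u) = -2u^2 - 4.
Check: q(-2) = -12. ✓

q(u) = -2u^2 - 4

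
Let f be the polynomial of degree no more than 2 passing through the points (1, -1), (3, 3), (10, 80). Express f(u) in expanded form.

f(u) = u^2 - 2u

Using the Lagrange interpolation formula with nodes 1, 3, 10:
  L_0(u) = (u - 3)(u - 10) / 18
  L_1(u) = (u - 1)(u - 10) / -14
  L_2(u) = (u - 1)(u - 3) / 63
Then f(u) = -1·L_0(u) + 3·L_1(u) + 80·L_2(u).
Expanding and collecting terms gives f(u) = u² - 2u.
Check: f(10) = 80. ✓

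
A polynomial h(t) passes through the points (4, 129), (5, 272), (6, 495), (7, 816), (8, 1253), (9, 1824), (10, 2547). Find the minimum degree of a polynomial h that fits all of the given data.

Forward differences of the values at t = 4, 5, 6, 7, 8, 9, 10:
  h  : 129  272  495  816  1253  1824  2547
  Δ  : 143  223  321  437  571  723
  Δ^2: 80  98  116  134  152
  Δ^3: 18  18  18  18
  Δ^4: 0  0  0
  Δ^5: 0  0
  Δ^6: 0
The third differences are constant (18) and nonzero, while all higher differences vanish, so the minimal degree is 3.

3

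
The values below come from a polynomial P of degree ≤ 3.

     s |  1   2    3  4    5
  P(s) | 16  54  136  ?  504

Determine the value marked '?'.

280

The 4 known points determine the degree-3 polynomial uniquely.
Write P(s) = as^3 + bs^2 + cs + d. Substituting each data point gives a linear system:
  a + b + c + d = 16
  8a + 4b + 2c + d = 54
  27a + 9b + 3c + d = 136
  125a + 25b + 5c + d = 504
Solving the system yields a = 3, b = 4, c = 5, d = 4.
So P(s) = 3s^3 + 4s^2 + 5s + 4.
Then P(4) = 280.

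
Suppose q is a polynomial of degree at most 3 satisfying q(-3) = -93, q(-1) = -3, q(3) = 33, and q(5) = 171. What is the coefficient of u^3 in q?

2

Write q(u) = au^3 + bu^2 + cu + d. Substituting each data point gives a linear system:
  -27a + 9b - 3c + d = -93
  -a + b - c + d = -3
  27a + 9b + 3c + d = 33
  125a + 25b + 5c + d = 171
Solving the system yields a = 2, b = -4, c = 3, d = 6.
So q(u) = 2u³ - 4u² + 3u + 6.
The leading coefficient is 2.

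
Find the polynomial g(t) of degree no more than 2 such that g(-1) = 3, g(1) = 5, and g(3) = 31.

Using the Lagrange interpolation formula with nodes -1, 1, 3:
  L_0(t) = (t - 1)(t - 3) / 8
  L_1(t) = (t + 1)(t - 3) / -4
  L_2(t) = (t + 1)(t - 1) / 8
Then g(t) = 3·L_0(t) + 5·L_1(t) + 31·L_2(t).
Expanding and collecting terms gives g(t) = 3t² + t + 1.
Check: g(-1) = 3. ✓

g(t) = 3t^2 + t + 1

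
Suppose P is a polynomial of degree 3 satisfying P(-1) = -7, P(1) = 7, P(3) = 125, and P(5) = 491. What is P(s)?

Write P(s) = as^3 + bs^2 + cs + d. Substituting each data point gives a linear system:
  -a + b - c + d = -7
  a + b + c + d = 7
  27a + 9b + 3c + d = 125
  125a + 25b + 5c + d = 491
Solving the system yields a = 3, b = 4, c = 4, d = -4.
So P(s) = 3s³ + 4s² + 4s - 4.
Check: P(5) = 491. ✓

P(s) = 3s^3 + 4s^2 + 4s - 4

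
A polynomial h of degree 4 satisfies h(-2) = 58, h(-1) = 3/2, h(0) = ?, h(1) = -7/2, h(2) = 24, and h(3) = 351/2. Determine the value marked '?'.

-3

On equispaced nodes a degree-4 polynomial has vanishing fifth forward difference, so
  - h(-2) + 5·h(-1) - 10·h(0) + 10·h(1) - 5·h(2) + h(3) = 0.
Substituting the known values and solving for h(0):
  -10·h(0) = 30
  h(0) = -3.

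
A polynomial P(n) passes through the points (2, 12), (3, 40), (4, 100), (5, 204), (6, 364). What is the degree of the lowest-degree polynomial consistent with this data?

Forward differences of the values at n = 2, 3, 4, 5, 6:
  P  : 12  40  100  204  364
  Δ  : 28  60  104  160
  Δ^2: 32  44  56
  Δ^3: 12  12
  Δ^4: 0
The third differences are constant (12) and nonzero, while all higher differences vanish, so the minimal degree is 3.

3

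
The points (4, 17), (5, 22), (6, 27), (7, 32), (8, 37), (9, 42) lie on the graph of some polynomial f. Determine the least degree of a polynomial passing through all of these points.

1

Forward differences of the values at u = 4, 5, 6, 7, 8, 9:
  f  : 17  22  27  32  37  42
  Δ  : 5  5  5  5  5
  Δ^2: 0  0  0  0
  Δ^3: 0  0  0
  Δ^4: 0  0
  Δ^5: 0
The first differences are constant (5) and nonzero, while all higher differences vanish, so the minimal degree is 1.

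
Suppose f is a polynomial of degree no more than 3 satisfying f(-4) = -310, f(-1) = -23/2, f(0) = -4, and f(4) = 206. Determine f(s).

Write f(s) = as^3 + bs^2 + cs + d. Substituting each data point gives a linear system:
  -64a + 16b - 4c + d = -310
  -a + b - c + d = -23/2
  d = -4
  64a + 16b + 4c + d = 206
Solving the system yields a = 4, b = -3, c = 1/2, d = -4.
So f(s) = 4s³ - 3s² + (1/2)s - 4.
Check: f(-4) = -310. ✓

f(s) = 4s^3 - 3s^2 + (1/2)s - 4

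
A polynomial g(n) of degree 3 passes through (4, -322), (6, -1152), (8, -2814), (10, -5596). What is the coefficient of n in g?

1

Write g(n) = an^3 + bn^2 + cn + d. Substituting each data point gives a linear system:
  64a + 16b + 4c + d = -322
  216a + 36b + 6c + d = -1152
  512a + 64b + 8c + d = -2814
  1000a + 100b + 10c + d = -5596
Solving the system yields a = -6, b = 4, c = 1, d = -6.
So g(n) = -6n^3 + 4n^2 + n - 6.
The coefficient of n is 1.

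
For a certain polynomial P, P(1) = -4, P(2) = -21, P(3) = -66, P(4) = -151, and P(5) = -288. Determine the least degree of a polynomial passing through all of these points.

Forward differences of the values at u = 1, 2, 3, 4, 5:
  P  : -4  -21  -66  -151  -288
  Δ  : -17  -45  -85  -137
  Δ^2: -28  -40  -52
  Δ^3: -12  -12
  Δ^4: 0
The third differences are constant (-12) and nonzero, while all higher differences vanish, so the minimal degree is 3.

3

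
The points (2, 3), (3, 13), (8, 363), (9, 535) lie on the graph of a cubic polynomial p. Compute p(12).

Using the Lagrange interpolation formula with nodes 2, 3, 8, 9:
  L_0(n) = (n - 3)(n - 8)(n - 9) / -42
  L_1(n) = (n - 2)(n - 8)(n - 9) / 30
  L_2(n) = (n - 2)(n - 3)(n - 9) / -30
  L_3(n) = (n - 2)(n - 3)(n - 8) / 42
Then p(n) = 3·L_0(n) + 13·L_1(n) + 363·L_2(n) + 535·L_3(n).
Expanding and collecting terms gives p(n) = n^3 - 3n^2 + 6n - 5.
Evaluating at n = 12: p(12) = 1363.

1363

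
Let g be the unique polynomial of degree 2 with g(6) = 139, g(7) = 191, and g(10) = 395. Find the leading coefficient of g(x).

4

Write g(x) = ax^2 + bx + c. Substituting each data point gives a linear system:
  36a + 6b + c = 139
  49a + 7b + c = 191
  100a + 10b + c = 395
Solving the system yields a = 4, b = 0, c = -5.
So g(x) = 4x^2 - 5.
The leading coefficient is 4.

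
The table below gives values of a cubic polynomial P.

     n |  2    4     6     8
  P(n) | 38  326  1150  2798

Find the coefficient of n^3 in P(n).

Write P(n) = an^3 + bn^2 + cn + d. Substituting each data point gives a linear system:
  8a + 4b + 2c + d = 38
  64a + 16b + 4c + d = 326
  216a + 36b + 6c + d = 1150
  512a + 64b + 8c + d = 2798
Solving the system yields a = 6, b = -5, c = 6, d = -2.
So P(n) = 6n³ - 5n² + 6n - 2.
The leading coefficient is 6.

6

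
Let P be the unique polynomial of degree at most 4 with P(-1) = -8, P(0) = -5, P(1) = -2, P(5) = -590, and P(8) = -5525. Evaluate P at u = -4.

-797

Using the Lagrange interpolation formula with nodes -1, 0, 1, 5, 8:
  L_0(u) = u(u - 1)(u - 5)(u - 8) / 108
  L_1(u) = (u + 1)(u - 1)(u - 5)(u - 8) / -40
  L_2(u) = (u + 1)u(u - 5)(u - 8) / 56
  L_3(u) = (u + 1)u(u - 1)(u - 8) / -360
  L_4(u) = (u + 1)u(u - 1)(u - 5) / 1512
Then P(u) = -8·L_0(u) - 5·L_1(u) - 2·L_2(u) - 590·L_3(u) - 5525·L_4(u).
Expanding and collecting terms gives P(u) = -2u^4 + 5u^3 + 2u^2 - 2u - 5.
Evaluating at u = -4: P(-4) = -797.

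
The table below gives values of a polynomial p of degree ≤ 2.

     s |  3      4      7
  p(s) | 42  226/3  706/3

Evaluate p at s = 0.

Write p(s) = as^2 + bs + c. Substituting each data point gives a linear system:
  9a + 3b + c = 42
  16a + 4b + c = 226/3
  49a + 7b + c = 706/3
Solving the system yields a = 5, b = -5/3, c = 2.
So p(s) = 5s² - (5/3)s + 2.
Then p(0) = 2.

2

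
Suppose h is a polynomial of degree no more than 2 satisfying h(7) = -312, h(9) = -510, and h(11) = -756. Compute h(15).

Using the Lagrange interpolation formula with nodes 7, 9, 11:
  L_0(u) = (u - 9)(u - 11) / 8
  L_1(u) = (u - 7)(u - 11) / -4
  L_2(u) = (u - 7)(u - 9) / 8
Then h(u) = -312·L_0(u) - 510·L_1(u) - 756·L_2(u).
Expanding and collecting terms gives h(u) = -6u² - 3u + 3.
Evaluating at u = 15: h(15) = -1392.

-1392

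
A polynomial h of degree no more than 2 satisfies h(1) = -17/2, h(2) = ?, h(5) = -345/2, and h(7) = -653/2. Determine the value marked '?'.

The 3 known points determine the degree-2 polynomial uniquely.
Write h(s) = as^2 + bs + c. Substituting each data point gives a linear system:
  a + b + c = -17/2
  25a + 5b + c = -345/2
  49a + 7b + c = -653/2
Solving the system yields a = -6, b = -5, c = 5/2.
So h(s) = -6s² - 5s + 5/2.
Then h(2) = -63/2.

-63/2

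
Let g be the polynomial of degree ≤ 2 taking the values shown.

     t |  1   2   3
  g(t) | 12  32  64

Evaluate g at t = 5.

164

Write g(t) = at^2 + bt + c. Substituting each data point gives a linear system:
  a + b + c = 12
  4a + 2b + c = 32
  9a + 3b + c = 64
Solving the system yields a = 6, b = 2, c = 4.
So g(t) = 6t^2 + 2t + 4.
Then g(5) = 164.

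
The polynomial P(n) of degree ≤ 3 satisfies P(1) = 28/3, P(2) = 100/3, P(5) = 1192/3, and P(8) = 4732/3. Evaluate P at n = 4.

628/3

Using the Lagrange interpolation formula with nodes 1, 2, 5, 8:
  L_0(n) = (n - 2)(n - 5)(n - 8) / -28
  L_1(n) = (n - 1)(n - 5)(n - 8) / 18
  L_2(n) = (n - 1)(n - 2)(n - 8) / -36
  L_3(n) = (n - 1)(n - 2)(n - 5) / 126
Then P(n) = 28/3·L_0(n) + 100/3·L_1(n) + 1192/3·L_2(n) + 4732/3·L_3(n).
Expanding and collecting terms gives P(n) = 3n³ + (1/3)n² + 2n + 4.
Evaluating at n = 4: P(4) = 628/3.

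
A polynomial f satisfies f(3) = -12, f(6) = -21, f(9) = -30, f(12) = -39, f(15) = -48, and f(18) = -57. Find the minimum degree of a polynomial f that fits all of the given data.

1

Forward differences of the values at s = 3, 6, 9, 12, 15, 18:
  f  : -12  -21  -30  -39  -48  -57
  Δ  : -9  -9  -9  -9  -9
  Δ^2: 0  0  0  0
  Δ^3: 0  0  0
  Δ^4: 0  0
  Δ^5: 0
The first differences are constant (-9) and nonzero, while all higher differences vanish, so the minimal degree is 1.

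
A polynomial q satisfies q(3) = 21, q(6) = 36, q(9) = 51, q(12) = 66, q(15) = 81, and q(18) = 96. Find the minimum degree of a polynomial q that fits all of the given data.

Forward differences of the values at n = 3, 6, 9, 12, 15, 18:
  q  : 21  36  51  66  81  96
  Δ  : 15  15  15  15  15
  Δ^2: 0  0  0  0
  Δ^3: 0  0  0
  Δ^4: 0  0
  Δ^5: 0
The first differences are constant (15) and nonzero, while all higher differences vanish, so the minimal degree is 1.

1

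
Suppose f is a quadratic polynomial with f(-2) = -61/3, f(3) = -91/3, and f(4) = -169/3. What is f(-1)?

-19/3

Write f(n) = an^2 + bn + c. Substituting each data point gives a linear system:
  4a - 2b + c = -61/3
  9a + 3b + c = -91/3
  16a + 4b + c = -169/3
Solving the system yields a = -4, b = 2, c = -1/3.
So f(n) = -4n^2 + 2n - 1/3.
Then f(-1) = -19/3.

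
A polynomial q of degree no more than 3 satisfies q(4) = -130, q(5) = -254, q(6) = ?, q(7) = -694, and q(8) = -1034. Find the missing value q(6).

On equispaced nodes a degree-3 polynomial has vanishing fourth forward difference, so
  q(4) - 4·q(5) + 6·q(6) - 4·q(7) + q(8) = 0.
Substituting the known values and solving for q(6):
  6·q(6) = -2628
  q(6) = -438.

-438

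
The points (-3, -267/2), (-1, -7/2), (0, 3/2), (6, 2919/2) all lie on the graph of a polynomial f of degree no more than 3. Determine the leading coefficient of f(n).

6

Write f(n) = an^3 + bn^2 + cn + d. Substituting each data point gives a linear system:
  -27a + 9b - 3c + d = -267/2
  -a + b - c + d = -7/2
  d = 3/2
  216a + 36b + 6c + d = 2919/2
Solving the system yields a = 6, b = 4, c = 3, d = 3/2.
So f(n) = 6n³ + 4n² + 3n + 3/2.
The leading coefficient is 6.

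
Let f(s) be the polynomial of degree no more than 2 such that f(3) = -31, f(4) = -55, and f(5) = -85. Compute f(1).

-1

Using the Lagrange interpolation formula with nodes 3, 4, 5:
  L_0(s) = (s - 4)(s - 5) / 2
  L_1(s) = (s - 3)(s - 5) / -1
  L_2(s) = (s - 3)(s - 4) / 2
Then f(s) = -31·L_0(s) - 55·L_1(s) - 85·L_2(s).
Expanding and collecting terms gives f(s) = -3s² - 3s + 5.
Evaluating at s = 1: f(1) = -1.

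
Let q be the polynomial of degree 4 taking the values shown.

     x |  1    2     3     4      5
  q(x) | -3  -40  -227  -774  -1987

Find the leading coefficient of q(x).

Write q(x) = ax^4 + bx^3 + cx^2 + dx + e. Substituting each data point gives a linear system:
  a + b + c + d + e = -3
  16a + 8b + 4c + 2d + e = -40
  81a + 27b + 9c + 3d + e = -227
  256a + 64b + 16c + 4d + e = -774
  625a + 125b + 25c + 5d + e = -1987
Solving the system yields a = -4, b = 5, c = -5, d = 3, e = -2.
So q(x) = -4x^4 + 5x^3 - 5x^2 + 3x - 2.
The leading coefficient is -4.

-4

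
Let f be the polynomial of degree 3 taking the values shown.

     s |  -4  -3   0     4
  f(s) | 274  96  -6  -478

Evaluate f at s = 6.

-1506

Write f(s) = as^3 + bs^2 + cs + d. Substituting each data point gives a linear system:
  -64a + 16b - 4c + d = 274
  -27a + 9b - 3c + d = 96
  d = -6
  64a + 16b + 4c + d = -478
Solving the system yields a = -6, b = -6, c = 2, d = -6.
So f(s) = -6s^3 - 6s^2 + 2s - 6.
Then f(6) = -1506.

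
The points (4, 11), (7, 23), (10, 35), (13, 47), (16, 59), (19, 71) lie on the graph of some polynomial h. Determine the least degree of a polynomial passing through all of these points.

Forward differences of the values at n = 4, 7, 10, 13, 16, 19:
  h  : 11  23  35  47  59  71
  Δ  : 12  12  12  12  12
  Δ^2: 0  0  0  0
  Δ^3: 0  0  0
  Δ^4: 0  0
  Δ^5: 0
The first differences are constant (12) and nonzero, while all higher differences vanish, so the minimal degree is 1.

1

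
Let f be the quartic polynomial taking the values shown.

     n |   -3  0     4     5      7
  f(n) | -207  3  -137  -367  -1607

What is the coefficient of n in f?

1

Write f(n) = an^4 + bn^3 + cn^2 + dn + e. Substituting each data point gives a linear system:
  81a - 27b + 9c - 3d + e = -207
  e = 3
  256a + 64b + 16c + 4d + e = -137
  625a + 125b + 25c + 5d + e = -367
  2401a + 343b + 49c + 7d + e = -1607
Solving the system yields a = -1, b = 3, c = -5, d = 1, e = 3.
So f(n) = -n^4 + 3n^3 - 5n^2 + n + 3.
The coefficient of n is 1.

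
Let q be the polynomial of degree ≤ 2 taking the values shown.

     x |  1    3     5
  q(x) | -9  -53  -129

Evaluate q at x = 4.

-87

Using the Lagrange interpolation formula with nodes 1, 3, 5:
  L_0(x) = (x - 3)(x - 5) / 8
  L_1(x) = (x - 1)(x - 5) / -4
  L_2(x) = (x - 1)(x - 3) / 8
Then q(x) = -9·L_0(x) - 53·L_1(x) - 129·L_2(x).
Expanding and collecting terms gives q(x) = -4x^2 - 6x + 1.
Evaluating at x = 4: q(4) = -87.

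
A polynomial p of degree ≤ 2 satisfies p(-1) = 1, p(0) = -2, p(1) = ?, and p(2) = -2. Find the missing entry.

-3

The 3 known points determine the degree-2 polynomial uniquely.
Write p(n) = an^2 + bn + c. Substituting each data point gives a linear system:
  a - b + c = 1
  c = -2
  4a + 2b + c = -2
Solving the system yields a = 1, b = -2, c = -2.
So p(n) = n^2 - 2n - 2.
Then p(1) = -3.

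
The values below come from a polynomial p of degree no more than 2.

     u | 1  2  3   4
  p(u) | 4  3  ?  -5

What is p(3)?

0

The 3 known points determine the degree-2 polynomial uniquely.
Write p(u) = au^2 + bu + c. Substituting each data point gives a linear system:
  a + b + c = 4
  4a + 2b + c = 3
  16a + 4b + c = -5
Solving the system yields a = -1, b = 2, c = 3.
So p(u) = -u^2 + 2u + 3.
Then p(3) = 0.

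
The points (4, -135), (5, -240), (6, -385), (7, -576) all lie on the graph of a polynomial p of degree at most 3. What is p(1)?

0

Using the Lagrange interpolation formula with nodes 4, 5, 6, 7:
  L_0(u) = (u - 5)(u - 6)(u - 7) / -6
  L_1(u) = (u - 4)(u - 6)(u - 7) / 2
  L_2(u) = (u - 4)(u - 5)(u - 7) / -2
  L_3(u) = (u - 4)(u - 5)(u - 6) / 6
Then p(u) = -135·L_0(u) - 240·L_1(u) - 385·L_2(u) - 576·L_3(u).
Expanding and collecting terms gives p(u) = -u³ - 5u² + u + 5.
Evaluating at u = 1: p(1) = 0.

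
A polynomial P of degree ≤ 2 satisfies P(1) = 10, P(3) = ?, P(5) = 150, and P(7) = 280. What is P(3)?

On equispaced nodes a degree-2 polynomial has vanishing third forward difference, so
  - P(1) + 3·P(3) - 3·P(5) + P(7) = 0.
Substituting the known values and solving for P(3):
  3·P(3) = 180
  P(3) = 60.

60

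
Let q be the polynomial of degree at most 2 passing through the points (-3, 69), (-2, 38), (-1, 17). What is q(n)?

q(n) = 5n^2 - 6n + 6

Using the Lagrange interpolation formula with nodes -3, -2, -1:
  L_0(n) = (n + 2)(n + 1) / 2
  L_1(n) = (n + 3)(n + 1) / -1
  L_2(n) = (n + 3)(n + 2) / 2
Then q(n) = 69·L_0(n) + 38·L_1(n) + 17·L_2(n).
Expanding and collecting terms gives q(n) = 5n^2 - 6n + 6.
Check: q(-1) = 17. ✓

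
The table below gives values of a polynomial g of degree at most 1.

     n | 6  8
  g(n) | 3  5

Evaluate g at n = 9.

6

Using the Lagrange interpolation formula with nodes 6, 8:
  L_0(n) = (n - 8) / -2
  L_1(n) = (n - 6) / 2
Then g(n) = 3·L_0(n) + 5·L_1(n).
Expanding and collecting terms gives g(n) = n - 3.
Evaluating at n = 9: g(9) = 6.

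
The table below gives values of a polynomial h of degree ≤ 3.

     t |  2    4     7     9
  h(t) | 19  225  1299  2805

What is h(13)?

Using the Lagrange interpolation formula with nodes 2, 4, 7, 9:
  L_0(t) = (t - 4)(t - 7)(t - 9) / -70
  L_1(t) = (t - 2)(t - 7)(t - 9) / 30
  L_2(t) = (t - 2)(t - 4)(t - 9) / -30
  L_3(t) = (t - 2)(t - 4)(t - 7) / 70
Then h(t) = 19·L_0(t) + 225·L_1(t) + 1299·L_2(t) + 2805·L_3(t).
Expanding and collecting terms gives h(t) = 4t^3 - t^2 - 3t - 3.
Evaluating at t = 13: h(13) = 8577.

8577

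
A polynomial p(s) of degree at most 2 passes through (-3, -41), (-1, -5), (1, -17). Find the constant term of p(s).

Write p(s) = as^2 + bs + c. Substituting each data point gives a linear system:
  9a - 3b + c = -41
  a - b + c = -5
  a + b + c = -17
Solving the system yields a = -6, b = -6, c = -5.
So p(s) = -6s^2 - 6s - 5.
The constant term is -5.

-5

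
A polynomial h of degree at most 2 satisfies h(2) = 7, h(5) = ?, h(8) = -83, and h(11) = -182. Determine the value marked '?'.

The 3 known points determine the degree-2 polynomial uniquely.
Write h(u) = au^2 + bu + c. Substituting each data point gives a linear system:
  4a + 2b + c = 7
  64a + 8b + c = -83
  121a + 11b + c = -182
Solving the system yields a = -2, b = 5, c = 5.
So h(u) = -2u^2 + 5u + 5.
Then h(5) = -20.

-20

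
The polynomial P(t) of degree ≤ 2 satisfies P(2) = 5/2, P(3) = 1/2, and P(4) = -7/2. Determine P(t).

Write P(t) = at^2 + bt + c. Substituting each data point gives a linear system:
  4a + 2b + c = 5/2
  9a + 3b + c = 1/2
  16a + 4b + c = -7/2
Solving the system yields a = -1, b = 3, c = 1/2.
So P(t) = -t² + 3t + 1/2.
Check: P(2) = 5/2. ✓

P(t) = -t^2 + 3t + 1/2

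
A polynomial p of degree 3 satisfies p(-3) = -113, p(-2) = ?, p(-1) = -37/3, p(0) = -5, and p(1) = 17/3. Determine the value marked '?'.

-121/3

On equispaced nodes a degree-3 polynomial has vanishing fourth forward difference, so
  p(-3) - 4·p(-2) + 6·p(-1) - 4·p(0) + p(1) = 0.
Substituting the known values and solving for p(-2):
  -4·p(-2) = 484/3
  p(-2) = -121/3.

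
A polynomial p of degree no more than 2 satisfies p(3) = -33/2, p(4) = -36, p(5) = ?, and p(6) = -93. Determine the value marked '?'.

-123/2

The 3 known points determine the degree-2 polynomial uniquely.
Write p(t) = at^2 + bt + c. Substituting each data point gives a linear system:
  9a + 3b + c = -33/2
  16a + 4b + c = -36
  36a + 6b + c = -93
Solving the system yields a = -3, b = 3/2, c = 6.
So p(t) = -3t² + (3/2)t + 6.
Then p(5) = -123/2.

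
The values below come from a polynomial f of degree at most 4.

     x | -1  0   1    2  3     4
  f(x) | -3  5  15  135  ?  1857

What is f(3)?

On equispaced nodes a degree-4 polynomial has vanishing fifth forward difference, so
  - f(-1) + 5·f(0) - 10·f(1) + 10·f(2) - 5·f(3) + f(4) = 0.
Substituting the known values and solving for f(3):
  -5·f(3) = -3085
  f(3) = 617.

617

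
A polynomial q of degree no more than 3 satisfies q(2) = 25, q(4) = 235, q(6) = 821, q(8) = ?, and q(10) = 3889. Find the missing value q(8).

1975

The 4 known points determine the degree-3 polynomial uniquely.
Write q(n) = an^3 + bn^2 + cn + d. Substituting each data point gives a linear system:
  8a + 4b + 2c + d = 25
  64a + 16b + 4c + d = 235
  216a + 36b + 6c + d = 821
  1000a + 100b + 10c + d = 3889
Solving the system yields a = 4, b = -1, c = -1, d = -1.
So q(n) = 4n^3 - n^2 - n - 1.
Then q(8) = 1975.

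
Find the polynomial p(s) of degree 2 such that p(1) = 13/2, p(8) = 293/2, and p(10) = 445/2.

p(s) = 2s^2 + 2s + 5/2

Write p(s) = as^2 + bs + c. Substituting each data point gives a linear system:
  a + b + c = 13/2
  64a + 8b + c = 293/2
  100a + 10b + c = 445/2
Solving the system yields a = 2, b = 2, c = 5/2.
So p(s) = 2s^2 + 2s + 5/2.
Check: p(1) = 13/2. ✓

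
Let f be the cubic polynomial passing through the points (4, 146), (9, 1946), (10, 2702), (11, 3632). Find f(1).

2

Using the Lagrange interpolation formula with nodes 4, 9, 10, 11:
  L_0(x) = (x - 9)(x - 10)(x - 11) / -210
  L_1(x) = (x - 4)(x - 10)(x - 11) / 10
  L_2(x) = (x - 4)(x - 9)(x - 11) / -6
  L_3(x) = (x - 4)(x - 9)(x - 10) / 14
Then f(x) = 146·L_0(x) + 1946·L_1(x) + 2702·L_2(x) + 3632·L_3(x).
Expanding and collecting terms gives f(x) = 3x^3 - 3x^2 + 2.
Evaluating at x = 1: f(1) = 2.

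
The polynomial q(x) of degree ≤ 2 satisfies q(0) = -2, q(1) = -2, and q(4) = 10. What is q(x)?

Write q(x) = ax^2 + bx + c. Substituting each data point gives a linear system:
  c = -2
  a + b + c = -2
  16a + 4b + c = 10
Solving the system yields a = 1, b = -1, c = -2.
So q(x) = x² - x - 2.
Check: q(0) = -2. ✓

q(x) = x^2 - x - 2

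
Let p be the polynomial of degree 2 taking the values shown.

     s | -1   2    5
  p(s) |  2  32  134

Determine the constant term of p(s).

4

Write p(s) = as^2 + bs + c. Substituting each data point gives a linear system:
  a - b + c = 2
  4a + 2b + c = 32
  25a + 5b + c = 134
Solving the system yields a = 4, b = 6, c = 4.
So p(s) = 4s² + 6s + 4.
The constant term is 4.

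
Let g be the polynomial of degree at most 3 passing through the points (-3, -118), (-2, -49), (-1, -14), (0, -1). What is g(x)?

g(x) = 2x^3 - 5x^2 + 6x - 1

Write g(x) = ax^3 + bx^2 + cx + d. Substituting each data point gives a linear system:
  -27a + 9b - 3c + d = -118
  -8a + 4b - 2c + d = -49
  -a + b - c + d = -14
  d = -1
Solving the system yields a = 2, b = -5, c = 6, d = -1.
So g(x) = 2x³ - 5x² + 6x - 1.
Check: g(-3) = -118. ✓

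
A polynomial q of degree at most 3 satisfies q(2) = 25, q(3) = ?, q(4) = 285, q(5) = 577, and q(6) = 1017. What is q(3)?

On equispaced nodes a degree-3 polynomial has vanishing fourth forward difference, so
  q(2) - 4·q(3) + 6·q(4) - 4·q(5) + q(6) = 0.
Substituting the known values and solving for q(3):
  -4·q(3) = -444
  q(3) = 111.

111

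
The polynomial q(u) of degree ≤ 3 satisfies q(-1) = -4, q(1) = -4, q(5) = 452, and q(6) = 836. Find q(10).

Using the Lagrange interpolation formula with nodes -1, 1, 5, 6:
  L_0(u) = (u - 1)(u - 5)(u - 6) / -84
  L_1(u) = (u + 1)(u - 5)(u - 6) / 40
  L_2(u) = (u + 1)(u - 1)(u - 6) / -24
  L_3(u) = (u + 1)(u - 1)(u - 5) / 35
Then q(u) = -4·L_0(u) - 4·L_1(u) + 452·L_2(u) + 836·L_3(u).
Expanding and collecting terms gives q(u) = 5u^3 - 6u^2 - 5u + 2.
Evaluating at u = 10: q(10) = 4352.

4352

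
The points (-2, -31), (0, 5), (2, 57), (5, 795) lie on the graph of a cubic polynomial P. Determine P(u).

Using the Lagrange interpolation formula with nodes -2, 0, 2, 5:
  L_0(u) = u(u - 2)(u - 5) / -56
  L_1(u) = (u + 2)(u - 2)(u - 5) / 20
  L_2(u) = (u + 2)u(u - 5) / -24
  L_3(u) = (u + 2)u(u - 2) / 105
Then P(u) = -31·L_0(u) + 5·L_1(u) + 57·L_2(u) + 795·L_3(u).
Expanding and collecting terms gives P(u) = 6u³ + 2u² - 2u + 5.
Check: P(5) = 795. ✓

P(u) = 6u^3 + 2u^2 - 2u + 5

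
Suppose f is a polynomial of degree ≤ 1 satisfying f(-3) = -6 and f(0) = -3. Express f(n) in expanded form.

Using the Lagrange interpolation formula with nodes -3, 0:
  L_0(n) = n / -3
  L_1(n) = (n + 3) / 3
Then f(n) = -6·L_0(n) - 3·L_1(n).
Expanding and collecting terms gives f(n) = n - 3.
Check: f(0) = -3. ✓

f(n) = n - 3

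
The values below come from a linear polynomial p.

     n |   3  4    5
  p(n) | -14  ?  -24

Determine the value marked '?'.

The 2 known points determine the degree-1 polynomial uniquely.
Write p(n) = an + b. Substituting each data point gives a linear system:
  3a + b = -14
  5a + b = -24
Solving the system yields a = -5, b = 1.
So p(n) = -5n + 1.
Then p(4) = -19.

-19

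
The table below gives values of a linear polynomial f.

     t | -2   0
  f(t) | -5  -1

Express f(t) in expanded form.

f(t) = 2t - 1

Write f(t) = at + b. Substituting each data point gives a linear system:
  -2a + b = -5
  b = -1
Solving the system yields a = 2, b = -1.
So f(t) = 2t - 1.
Check: f(0) = -1. ✓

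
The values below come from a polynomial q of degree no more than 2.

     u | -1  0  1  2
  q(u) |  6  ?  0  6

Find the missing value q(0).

On equispaced nodes a degree-2 polynomial has vanishing third forward difference, so
  - q(-1) + 3·q(0) - 3·q(1) + q(2) = 0.
Substituting the known values and solving for q(0):
  3·q(0) = 0
  q(0) = 0.

0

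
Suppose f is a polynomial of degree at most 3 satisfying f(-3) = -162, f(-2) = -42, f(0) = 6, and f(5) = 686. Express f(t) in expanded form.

f(t) = 6t^3 - 2t^2 - 4t + 6

Using the Lagrange interpolation formula with nodes -3, -2, 0, 5:
  L_0(t) = (t + 2)t(t - 5) / -24
  L_1(t) = (t + 3)t(t - 5) / 14
  L_2(t) = (t + 3)(t + 2)(t - 5) / -30
  L_3(t) = (t + 3)(t + 2)t / 280
Then f(t) = -162·L_0(t) - 42·L_1(t) + 6·L_2(t) + 686·L_3(t).
Expanding and collecting terms gives f(t) = 6t^3 - 2t^2 - 4t + 6.
Check: f(0) = 6. ✓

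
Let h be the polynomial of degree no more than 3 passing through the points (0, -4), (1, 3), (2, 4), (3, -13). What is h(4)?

Forward differences of the values at x = 0, 1, 2, 3:
  h  : -4  3  4  -13
  Δ  : 7  1  -17
  Δ^2: -6  -18
  Δ^3: -12
The third differences are constant, confirming degree 3.
Interpolating (Newton forward form) and evaluating at x = 4 gives h(4) = -60.

-60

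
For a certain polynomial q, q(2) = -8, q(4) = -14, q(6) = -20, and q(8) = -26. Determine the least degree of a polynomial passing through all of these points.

Forward differences of the values at u = 2, 4, 6, 8:
  q  : -8  -14  -20  -26
  Δ  : -6  -6  -6
  Δ^2: 0  0
  Δ^3: 0
The first differences are constant (-6) and nonzero, while all higher differences vanish, so the minimal degree is 1.

1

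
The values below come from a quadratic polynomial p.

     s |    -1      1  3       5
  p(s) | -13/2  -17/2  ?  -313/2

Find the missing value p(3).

The 3 known points determine the degree-2 polynomial uniquely.
Write p(s) = as^2 + bs + c. Substituting each data point gives a linear system:
  a - b + c = -13/2
  a + b + c = -17/2
  25a + 5b + c = -313/2
Solving the system yields a = -6, b = -1, c = -3/2.
So p(s) = -6s² - s - 3/2.
Then p(3) = -117/2.

-117/2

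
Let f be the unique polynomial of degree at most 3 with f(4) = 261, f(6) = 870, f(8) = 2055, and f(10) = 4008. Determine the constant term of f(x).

3

Write f(x) = ax^3 + bx^2 + cx + d. Substituting each data point gives a linear system:
  64a + 16b + 4c + d = 261
  216a + 36b + 6c + d = 870
  512a + 64b + 8c + d = 2055
  1000a + 100b + 10c + d = 4008
Solving the system yields a = 4, b = 0, c = 1/2, d = 3.
So f(x) = 4x^3 + (1/2)x + 3.
The constant term is 3.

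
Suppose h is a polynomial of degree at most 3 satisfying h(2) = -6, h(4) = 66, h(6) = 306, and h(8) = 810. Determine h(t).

Write h(t) = at^3 + bt^2 + ct + d. Substituting each data point gives a linear system:
  8a + 4b + 2c + d = -6
  64a + 16b + 4c + d = 66
  216a + 36b + 6c + d = 306
  512a + 64b + 8c + d = 810
Solving the system yields a = 2, b = -3, c = -2, d = -6.
So h(t) = 2t³ - 3t² - 2t - 6.
Check: h(6) = 306. ✓

h(t) = 2t^3 - 3t^2 - 2t - 6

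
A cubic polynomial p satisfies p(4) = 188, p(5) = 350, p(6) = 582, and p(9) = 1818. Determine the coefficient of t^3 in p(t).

Write p(t) = at^3 + bt^2 + ct + d. Substituting each data point gives a linear system:
  64a + 16b + 4c + d = 188
  125a + 25b + 5c + d = 350
  216a + 36b + 6c + d = 582
  729a + 81b + 9c + d = 1818
Solving the system yields a = 2, b = 5, c = -5, d = 0.
So p(t) = 2t^3 + 5t^2 - 5t.
The leading coefficient is 2.

2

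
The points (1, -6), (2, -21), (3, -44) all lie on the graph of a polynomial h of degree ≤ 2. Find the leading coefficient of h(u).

-4

Write h(u) = au^2 + bu + c. Substituting each data point gives a linear system:
  a + b + c = -6
  4a + 2b + c = -21
  9a + 3b + c = -44
Solving the system yields a = -4, b = -3, c = 1.
So h(u) = -4u² - 3u + 1.
The leading coefficient is -4.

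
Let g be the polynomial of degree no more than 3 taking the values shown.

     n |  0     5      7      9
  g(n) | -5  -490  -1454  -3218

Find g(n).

Using the Lagrange interpolation formula with nodes 0, 5, 7, 9:
  L_0(n) = (n - 5)(n - 7)(n - 9) / -315
  L_1(n) = n(n - 7)(n - 9) / 40
  L_2(n) = n(n - 5)(n - 9) / -28
  L_3(n) = n(n - 5)(n - 7) / 72
Then g(n) = -5·L_0(n) - 490·L_1(n) - 1454·L_2(n) - 3218·L_3(n).
Expanding and collecting terms gives g(n) = -5n^3 + 5n^2 + 3n - 5.
Check: g(7) = -1454. ✓

g(n) = -5n^3 + 5n^2 + 3n - 5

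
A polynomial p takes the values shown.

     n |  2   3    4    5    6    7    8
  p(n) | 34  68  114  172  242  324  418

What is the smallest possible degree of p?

Forward differences of the values at n = 2, 3, 4, 5, 6, 7, 8:
  p  : 34  68  114  172  242  324  418
  Δ  : 34  46  58  70  82  94
  Δ^2: 12  12  12  12  12
  Δ^3: 0  0  0  0
  Δ^4: 0  0  0
  Δ^5: 0  0
  Δ^6: 0
The second differences are constant (12) and nonzero, while all higher differences vanish, so the minimal degree is 2.

2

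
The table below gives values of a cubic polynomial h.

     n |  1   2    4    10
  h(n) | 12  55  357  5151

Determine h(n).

Write h(n) = an^3 + bn^2 + cn + d. Substituting each data point gives a linear system:
  a + b + c + d = 12
  8a + 4b + 2c + d = 55
  64a + 16b + 4c + d = 357
  1000a + 100b + 10c + d = 5151
Solving the system yields a = 5, b = 1, c = 5, d = 1.
So h(n) = 5n^3 + n^2 + 5n + 1.
Check: h(2) = 55. ✓

h(n) = 5n^3 + n^2 + 5n + 1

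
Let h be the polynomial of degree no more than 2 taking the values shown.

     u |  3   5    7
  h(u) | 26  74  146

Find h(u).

h(u) = 3u^2 - 1

Write h(u) = au^2 + bu + c. Substituting each data point gives a linear system:
  9a + 3b + c = 26
  25a + 5b + c = 74
  49a + 7b + c = 146
Solving the system yields a = 3, b = 0, c = -1.
So h(u) = 3u^2 - 1.
Check: h(5) = 74. ✓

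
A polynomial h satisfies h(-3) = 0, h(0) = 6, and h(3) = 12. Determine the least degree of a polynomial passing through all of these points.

1

Forward differences of the values at n = -3, 0, 3:
  h  : 0  6  12
  Δ  : 6  6
  Δ^2: 0
The first differences are constant (6) and nonzero, while all higher differences vanish, so the minimal degree is 1.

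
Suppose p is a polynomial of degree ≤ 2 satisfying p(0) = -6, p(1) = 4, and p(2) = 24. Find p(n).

Write p(n) = an^2 + bn + c. Substituting each data point gives a linear system:
  c = -6
  a + b + c = 4
  4a + 2b + c = 24
Solving the system yields a = 5, b = 5, c = -6.
So p(n) = 5n^2 + 5n - 6.
Check: p(2) = 24. ✓

p(n) = 5n^2 + 5n - 6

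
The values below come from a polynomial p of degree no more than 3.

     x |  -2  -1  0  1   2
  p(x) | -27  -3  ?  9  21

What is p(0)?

On equispaced nodes a degree-3 polynomial has vanishing fourth forward difference, so
  p(-2) - 4·p(-1) + 6·p(0) - 4·p(1) + p(2) = 0.
Substituting the known values and solving for p(0):
  6·p(0) = 30
  p(0) = 5.

5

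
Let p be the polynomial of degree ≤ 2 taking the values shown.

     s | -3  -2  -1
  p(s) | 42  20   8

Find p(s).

Write p(s) = as^2 + bs + c. Substituting each data point gives a linear system:
  9a - 3b + c = 42
  4a - 2b + c = 20
  a - b + c = 8
Solving the system yields a = 5, b = 3, c = 6.
So p(s) = 5s² + 3s + 6.
Check: p(-3) = 42. ✓

p(s) = 5s^2 + 3s + 6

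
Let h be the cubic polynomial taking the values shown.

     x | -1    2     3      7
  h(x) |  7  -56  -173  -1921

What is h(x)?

Using the Lagrange interpolation formula with nodes -1, 2, 3, 7:
  L_0(x) = (x - 2)(x - 3)(x - 7) / -96
  L_1(x) = (x + 1)(x - 3)(x - 7) / 15
  L_2(x) = (x + 1)(x - 2)(x - 7) / -16
  L_3(x) = (x + 1)(x - 2)(x - 3) / 160
Then h(x) = 7·L_0(x) - 56·L_1(x) - 173·L_2(x) - 1921·L_3(x).
Expanding and collecting terms gives h(x) = -5x³ - 4x² - 2x + 4.
Check: h(7) = -1921. ✓

h(x) = -5x^3 - 4x^2 - 2x + 4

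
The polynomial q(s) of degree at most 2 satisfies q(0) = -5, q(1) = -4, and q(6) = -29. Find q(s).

q(s) = -s^2 + 2s - 5

Write q(s) = as^2 + bs + c. Substituting each data point gives a linear system:
  c = -5
  a + b + c = -4
  36a + 6b + c = -29
Solving the system yields a = -1, b = 2, c = -5.
So q(s) = -s^2 + 2s - 5.
Check: q(1) = -4. ✓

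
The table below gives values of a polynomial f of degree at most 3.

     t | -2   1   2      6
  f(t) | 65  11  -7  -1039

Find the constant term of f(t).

5

Write f(t) = at^3 + bt^2 + ct + d. Substituting each data point gives a linear system:
  -8a + 4b - 2c + d = 65
  a + b + c + d = 11
  8a + 4b + 2c + d = -7
  216a + 36b + 6c + d = -1039
Solving the system yields a = -6, b = 6, c = 6, d = 5.
So f(t) = -6t^3 + 6t^2 + 6t + 5.
The constant term is 5.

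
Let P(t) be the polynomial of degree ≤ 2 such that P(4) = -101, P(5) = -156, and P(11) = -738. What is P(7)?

Using the Lagrange interpolation formula with nodes 4, 5, 11:
  L_0(t) = (t - 5)(t - 11) / 7
  L_1(t) = (t - 4)(t - 11) / -6
  L_2(t) = (t - 4)(t - 5) / 42
Then P(t) = -101·L_0(t) - 156·L_1(t) - 738·L_2(t).
Expanding and collecting terms gives P(t) = -6t² - t - 1.
Evaluating at t = 7: P(7) = -302.

-302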